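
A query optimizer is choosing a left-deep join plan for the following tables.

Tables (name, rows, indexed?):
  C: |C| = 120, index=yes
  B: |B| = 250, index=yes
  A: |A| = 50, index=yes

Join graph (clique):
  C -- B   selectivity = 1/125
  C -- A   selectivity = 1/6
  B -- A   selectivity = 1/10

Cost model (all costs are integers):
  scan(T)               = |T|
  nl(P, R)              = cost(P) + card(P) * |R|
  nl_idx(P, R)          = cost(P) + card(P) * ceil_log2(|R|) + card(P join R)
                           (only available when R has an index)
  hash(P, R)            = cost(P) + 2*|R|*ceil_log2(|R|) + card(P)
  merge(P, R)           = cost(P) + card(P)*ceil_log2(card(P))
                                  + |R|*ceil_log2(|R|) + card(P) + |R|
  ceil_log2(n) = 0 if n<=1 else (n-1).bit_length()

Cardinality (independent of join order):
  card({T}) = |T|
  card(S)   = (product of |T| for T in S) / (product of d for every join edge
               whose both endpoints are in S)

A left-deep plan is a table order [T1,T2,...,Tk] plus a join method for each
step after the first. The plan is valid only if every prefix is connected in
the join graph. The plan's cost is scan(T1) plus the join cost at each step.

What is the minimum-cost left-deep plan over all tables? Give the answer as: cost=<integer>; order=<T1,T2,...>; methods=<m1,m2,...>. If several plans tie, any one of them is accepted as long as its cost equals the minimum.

Selinger DP (subsets sized 1..n):
  {C}: scan cost=120, card=120
  {B}: scan cost=250, card=250
  {A}: scan cost=50, card=50
  {BC}: card=240; try (B,nl_idx)→1320, (C,hash)→2180, (C,nl_idx)→2240, (B,merge)→3330, (C,merge)→3460, (B,hash)→4240 …(+2); best=1320 via (B,nl_idx)
  {AC}: card=1000; try (A,hash)→840, (C,merge)→1360, (C,nl_idx)→1400, (A,merge)→1430, (C,hash)→1780, (A,nl_idx)→1840 …(+2); best=840 via (A,hash)
  {AB}: card=1250; try (A,hash)→1100, (B,nl_idx)→1700, (B,merge)→2650, (A,merge)→2850, (A,nl_idx)→3000, (B,hash)→4100 …(+2); best=1100 via (A,hash)
  {ABC}: card=200; try (A,hash)→2160, (A,nl_idx)→2960, (A,merge)→3830, (C,hash)→4030, (B,hash)→5840, (B,nl_idx)→9040 …(+6); best=2160 via (A,hash)

cost=2160; order=C,B,A; methods=nl_idx,hash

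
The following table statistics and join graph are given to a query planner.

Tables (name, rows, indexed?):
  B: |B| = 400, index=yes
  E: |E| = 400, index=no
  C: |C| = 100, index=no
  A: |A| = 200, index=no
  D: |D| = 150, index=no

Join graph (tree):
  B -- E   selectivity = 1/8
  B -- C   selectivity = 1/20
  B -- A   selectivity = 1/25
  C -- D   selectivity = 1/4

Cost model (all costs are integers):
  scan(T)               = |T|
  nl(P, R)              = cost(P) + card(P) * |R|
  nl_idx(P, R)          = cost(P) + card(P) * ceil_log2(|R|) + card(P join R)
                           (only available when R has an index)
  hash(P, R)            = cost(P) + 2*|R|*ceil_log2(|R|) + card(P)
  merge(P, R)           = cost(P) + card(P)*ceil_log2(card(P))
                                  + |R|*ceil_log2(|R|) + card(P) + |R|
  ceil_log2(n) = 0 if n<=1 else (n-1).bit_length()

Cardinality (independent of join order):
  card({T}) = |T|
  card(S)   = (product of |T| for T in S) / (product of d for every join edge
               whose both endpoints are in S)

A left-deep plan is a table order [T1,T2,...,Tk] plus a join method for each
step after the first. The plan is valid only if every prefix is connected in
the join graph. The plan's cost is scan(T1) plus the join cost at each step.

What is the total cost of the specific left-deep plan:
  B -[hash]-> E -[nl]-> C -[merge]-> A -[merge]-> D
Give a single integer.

20611150

step 1: scan B: cost=400, card=400
step 2: join E via hash
    card(P join E) = 400*400/(8) = 20000
    cost = 400 + 2*400*9 + 400 = 8000
step 3: join C via nl
    card(P join C) = 20000*100/(20) = 100000
    cost = 8000 + 20000*100 = 2008000
step 4: join A via merge
    card(P join A) = 100000*200/(25) = 800000
    cost = 2008000 + 100000*17 + 200*8 + 100000 + 200 = 3809800
step 5: join D via merge
    card(P join D) = 800000*150/(4) = 30000000
    cost = 3809800 + 800000*20 + 150*8 + 800000 + 150 = 20611150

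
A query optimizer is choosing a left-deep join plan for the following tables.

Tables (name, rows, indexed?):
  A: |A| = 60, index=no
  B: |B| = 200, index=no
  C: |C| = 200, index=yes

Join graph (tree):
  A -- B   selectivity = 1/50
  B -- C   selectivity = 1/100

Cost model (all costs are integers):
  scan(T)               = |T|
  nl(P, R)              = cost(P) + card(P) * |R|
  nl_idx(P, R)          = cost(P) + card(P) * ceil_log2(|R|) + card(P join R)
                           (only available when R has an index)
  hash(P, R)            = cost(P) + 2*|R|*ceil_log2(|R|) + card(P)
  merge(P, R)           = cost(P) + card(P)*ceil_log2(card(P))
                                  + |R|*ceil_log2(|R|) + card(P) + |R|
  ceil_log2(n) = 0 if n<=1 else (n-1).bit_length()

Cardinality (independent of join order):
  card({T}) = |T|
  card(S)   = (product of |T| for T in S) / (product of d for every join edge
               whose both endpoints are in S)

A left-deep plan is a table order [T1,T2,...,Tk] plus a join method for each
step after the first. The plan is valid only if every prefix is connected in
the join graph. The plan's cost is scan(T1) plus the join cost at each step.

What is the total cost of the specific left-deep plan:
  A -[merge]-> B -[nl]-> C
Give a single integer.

50280

step 1: scan A: cost=60, card=60
step 2: join B via merge
    card(P join B) = 60*200/(50) = 240
    cost = 60 + 60*6 + 200*8 + 60 + 200 = 2280
step 3: join C via nl
    card(P join C) = 240*200/(100) = 480
    cost = 2280 + 240*200 = 50280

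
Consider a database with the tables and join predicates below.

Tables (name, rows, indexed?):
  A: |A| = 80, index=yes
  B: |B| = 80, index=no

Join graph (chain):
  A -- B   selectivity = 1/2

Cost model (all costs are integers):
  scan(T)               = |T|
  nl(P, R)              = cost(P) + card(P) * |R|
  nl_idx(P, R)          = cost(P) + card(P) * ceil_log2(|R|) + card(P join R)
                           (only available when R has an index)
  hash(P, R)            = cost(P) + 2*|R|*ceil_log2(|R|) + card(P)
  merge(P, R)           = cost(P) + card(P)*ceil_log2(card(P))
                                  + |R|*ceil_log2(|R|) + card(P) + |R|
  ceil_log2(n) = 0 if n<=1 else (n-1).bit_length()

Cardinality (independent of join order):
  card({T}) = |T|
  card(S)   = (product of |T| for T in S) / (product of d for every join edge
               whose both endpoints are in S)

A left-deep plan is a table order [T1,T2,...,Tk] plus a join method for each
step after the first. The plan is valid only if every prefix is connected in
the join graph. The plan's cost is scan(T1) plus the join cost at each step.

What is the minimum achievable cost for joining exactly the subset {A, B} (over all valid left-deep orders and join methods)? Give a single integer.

1280

Selinger DP over subsets of {A,B}:
  {A}: scan cost=80, card=80
  {B}: scan cost=80, card=80
  {AB}: card=3200; try (B,hash)→1280, (A,hash)→1280, (B,merge)→1360, (A,merge)→1360, (A,nl_idx)→3840, (B,nl)→6480 …(+1); best=1280 via (B,hash)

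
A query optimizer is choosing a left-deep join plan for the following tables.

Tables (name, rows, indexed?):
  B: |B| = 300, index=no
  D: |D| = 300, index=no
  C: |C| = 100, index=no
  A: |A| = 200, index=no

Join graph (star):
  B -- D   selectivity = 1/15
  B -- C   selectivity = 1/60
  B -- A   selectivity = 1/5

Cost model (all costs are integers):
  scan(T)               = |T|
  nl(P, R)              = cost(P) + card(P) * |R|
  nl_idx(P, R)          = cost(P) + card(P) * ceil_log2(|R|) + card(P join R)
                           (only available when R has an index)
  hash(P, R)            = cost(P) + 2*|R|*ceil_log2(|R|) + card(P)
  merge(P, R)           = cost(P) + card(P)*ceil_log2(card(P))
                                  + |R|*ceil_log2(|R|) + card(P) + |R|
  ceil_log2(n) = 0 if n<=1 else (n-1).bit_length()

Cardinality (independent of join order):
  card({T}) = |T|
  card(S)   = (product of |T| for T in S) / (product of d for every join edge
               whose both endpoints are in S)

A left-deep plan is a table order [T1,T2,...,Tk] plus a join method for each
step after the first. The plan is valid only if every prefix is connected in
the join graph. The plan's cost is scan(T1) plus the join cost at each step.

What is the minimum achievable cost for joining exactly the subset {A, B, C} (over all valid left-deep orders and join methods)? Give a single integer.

5700

Selinger DP over subsets of {A,B,C}:
  {B}: scan cost=300, card=300
  {C}: scan cost=100, card=100
  {A}: scan cost=200, card=200
  {BC}: card=500; try (C,hash)→2000, (B,merge)→3900, (C,merge)→4100, (B,hash)→5600, (B,nl)→30100, (C,nl)→30300; best=2000 via (C,hash)
  {AB}: card=12000; try (A,hash)→3800, (B,merge)→5000, (A,merge)→5100, (B,hash)→5800, (B,nl)→60200, (A,nl)→60300; best=3800 via (A,hash)
  {ABC}: card=20000; try (A,hash)→5700, (A,merge)→8800, (C,hash)→17200, (A,nl)→102000, (C,merge)→184600, (C,nl)→1203800; best=5700 via (A,hash)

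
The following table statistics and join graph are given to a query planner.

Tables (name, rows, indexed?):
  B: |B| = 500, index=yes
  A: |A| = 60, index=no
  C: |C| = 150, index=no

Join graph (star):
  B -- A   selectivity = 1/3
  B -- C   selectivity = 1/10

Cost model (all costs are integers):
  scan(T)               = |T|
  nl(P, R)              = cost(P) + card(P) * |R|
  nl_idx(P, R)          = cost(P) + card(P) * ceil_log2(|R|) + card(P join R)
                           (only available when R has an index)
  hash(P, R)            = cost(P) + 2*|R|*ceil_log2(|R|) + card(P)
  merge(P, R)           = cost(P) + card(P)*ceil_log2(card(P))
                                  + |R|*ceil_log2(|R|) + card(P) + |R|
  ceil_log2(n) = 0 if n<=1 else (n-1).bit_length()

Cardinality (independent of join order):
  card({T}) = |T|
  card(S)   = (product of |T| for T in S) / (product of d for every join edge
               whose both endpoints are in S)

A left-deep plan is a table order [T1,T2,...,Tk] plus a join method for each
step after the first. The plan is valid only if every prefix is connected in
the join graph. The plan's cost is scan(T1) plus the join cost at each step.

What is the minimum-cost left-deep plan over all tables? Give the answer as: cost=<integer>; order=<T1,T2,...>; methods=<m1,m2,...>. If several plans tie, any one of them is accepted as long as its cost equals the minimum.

cost=11620; order=B,C,A; methods=hash,hash

Selinger DP (subsets sized 1..n):
  {B}: scan cost=500, card=500
  {A}: scan cost=60, card=60
  {C}: scan cost=150, card=150
  {AB}: card=10000; try (A,hash)→1720, (B,merge)→5480, (A,merge)→5920, (B,hash)→9120, (B,nl_idx)→10600, (B,nl)→30060 …(+1); best=1720 via (A,hash)
  {BC}: card=7500; try (C,hash)→3400, (B,merge)→6500, (C,merge)→6850, (B,nl_idx)→9000, (B,hash)→9300, (B,nl)→75150 …(+1); best=3400 via (C,hash)
  {ABC}: card=150000; try (A,hash)→11620, (C,hash)→14120, (A,merge)→108820, (C,merge)→153070, (A,nl)→453400, (C,nl)→1501720; best=11620 via (A,hash)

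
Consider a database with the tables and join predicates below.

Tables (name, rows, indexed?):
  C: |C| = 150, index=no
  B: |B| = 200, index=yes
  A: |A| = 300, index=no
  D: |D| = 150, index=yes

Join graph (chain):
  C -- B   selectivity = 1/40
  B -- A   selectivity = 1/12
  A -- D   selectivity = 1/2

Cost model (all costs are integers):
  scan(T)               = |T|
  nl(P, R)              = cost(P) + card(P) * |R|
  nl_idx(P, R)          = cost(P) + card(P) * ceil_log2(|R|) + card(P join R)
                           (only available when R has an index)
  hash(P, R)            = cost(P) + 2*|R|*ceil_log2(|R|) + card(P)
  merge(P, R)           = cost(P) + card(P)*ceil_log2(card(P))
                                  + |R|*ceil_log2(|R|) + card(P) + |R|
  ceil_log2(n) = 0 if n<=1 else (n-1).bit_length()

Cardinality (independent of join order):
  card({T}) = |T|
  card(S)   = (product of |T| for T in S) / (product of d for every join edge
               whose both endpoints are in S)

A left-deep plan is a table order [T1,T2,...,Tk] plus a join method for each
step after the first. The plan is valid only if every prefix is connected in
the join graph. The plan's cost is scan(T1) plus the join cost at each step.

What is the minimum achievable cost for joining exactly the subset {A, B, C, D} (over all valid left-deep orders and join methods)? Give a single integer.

29400

Selinger DP over subsets of {A,B,C,D}:
  {C}: scan cost=150, card=150
  {B}: scan cost=200, card=200
  {A}: scan cost=300, card=300
  {D}: scan cost=150, card=150
  {BC}: card=750; try (B,nl_idx)→2100, (C,hash)→2800, (B,merge)→3300, (C,merge)→3350, (B,hash)→3500, (B,nl)→30150 …(+1); best=2100 via (B,nl_idx)
  {AB}: card=5000; try (B,hash)→3800, (A,merge)→5000, (B,merge)→5100, (A,hash)→5800, (B,nl_idx)→7700, (A,nl)→60200 …(+1); best=3800 via (B,hash)
  {AD}: card=22500; try (D,hash)→3000, (A,merge)→4500, (D,merge)→4650, (A,hash)→5700, (D,nl_idx)→25200, (A,nl)→45150 …(+1); best=3000 via (D,hash)
  {ABC}: card=18750; try (A,hash)→8250, (C,hash)→11200, (A,merge)→13350, (C,merge)→75150, (A,nl)→227100, (C,nl)→753800; best=8250 via (A,hash)
  {ABD}: card=375000; try (D,hash)→11200, (B,hash)→28700, (D,merge)→75150, (B,merge)→364800, (D,nl_idx)→418800, (B,nl_idx)→558000 …(+2); best=11200 via (D,hash)
  {ABCD}: card=1406250; try (D,hash)→29400, (D,merge)→309600, (C,hash)→388600, (D,nl_idx)→1564500, (D,nl)→2820750, (C,merge)→7512550 …(+1); best=29400 via (D,hash)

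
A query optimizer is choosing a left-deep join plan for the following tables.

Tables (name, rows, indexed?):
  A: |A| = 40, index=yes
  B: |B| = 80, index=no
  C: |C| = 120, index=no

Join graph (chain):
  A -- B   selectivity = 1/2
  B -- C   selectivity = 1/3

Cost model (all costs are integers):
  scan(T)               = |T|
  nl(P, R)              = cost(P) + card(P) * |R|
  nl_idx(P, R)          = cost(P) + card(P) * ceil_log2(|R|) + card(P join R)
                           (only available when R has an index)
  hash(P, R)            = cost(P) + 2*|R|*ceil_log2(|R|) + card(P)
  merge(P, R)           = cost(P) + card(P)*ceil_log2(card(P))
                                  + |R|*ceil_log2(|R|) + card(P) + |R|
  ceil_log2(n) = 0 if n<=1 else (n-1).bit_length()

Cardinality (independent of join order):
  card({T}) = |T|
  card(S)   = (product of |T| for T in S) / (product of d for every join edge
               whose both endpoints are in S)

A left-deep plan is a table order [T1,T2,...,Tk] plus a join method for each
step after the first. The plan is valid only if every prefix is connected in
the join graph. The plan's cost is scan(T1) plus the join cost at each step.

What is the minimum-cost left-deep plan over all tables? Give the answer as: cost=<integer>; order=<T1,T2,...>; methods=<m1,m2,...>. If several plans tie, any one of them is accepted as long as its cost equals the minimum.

Selinger DP (subsets sized 1..n):
  {A}: scan cost=40, card=40
  {B}: scan cost=80, card=80
  {C}: scan cost=120, card=120
  {AB}: card=1600; try (A,hash)→640, (B,merge)→960, (A,merge)→1000, (B,hash)→1200, (A,nl_idx)→2160, (B,nl)→3240 …(+1); best=640 via (A,hash)
  {BC}: card=3200; try (B,hash)→1360, (C,merge)→1680, (B,merge)→1720, (C,hash)→1840, (C,nl)→9680, (B,nl)→9720; best=1360 via (B,hash)
  {ABC}: card=64000; try (C,hash)→3920, (A,hash)→5040, (C,merge)→20800, (A,merge)→43240, (A,nl_idx)→84560, (A,nl)→129360 …(+1); best=3920 via (C,hash)

cost=3920; order=B,A,C; methods=hash,hash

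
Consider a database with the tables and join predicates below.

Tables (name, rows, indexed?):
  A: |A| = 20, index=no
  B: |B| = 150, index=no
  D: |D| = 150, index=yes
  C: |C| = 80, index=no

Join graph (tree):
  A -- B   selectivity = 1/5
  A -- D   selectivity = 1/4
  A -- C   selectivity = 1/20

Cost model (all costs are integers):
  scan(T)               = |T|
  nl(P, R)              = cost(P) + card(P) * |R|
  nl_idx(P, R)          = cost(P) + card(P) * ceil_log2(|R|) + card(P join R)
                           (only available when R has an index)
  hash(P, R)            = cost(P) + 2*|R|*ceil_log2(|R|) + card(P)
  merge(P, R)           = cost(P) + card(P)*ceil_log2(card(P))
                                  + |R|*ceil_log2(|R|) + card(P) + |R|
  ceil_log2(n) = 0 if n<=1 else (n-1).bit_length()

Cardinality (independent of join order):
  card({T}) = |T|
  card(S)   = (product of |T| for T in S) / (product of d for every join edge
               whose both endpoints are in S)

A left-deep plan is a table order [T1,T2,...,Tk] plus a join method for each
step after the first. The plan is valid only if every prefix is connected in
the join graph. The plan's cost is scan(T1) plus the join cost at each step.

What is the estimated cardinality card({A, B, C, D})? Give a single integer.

Tables in S: A(20), B(150), C(80), D(150)
Edges inside S: A-B(d=5), A-D(d=4), A-C(d=20)
numerator = 20 * 150 * 80 * 150 = 36000000
denominator = 5 * 4 * 20 = 400
card(S) = 36000000 / 400 = 90000

90000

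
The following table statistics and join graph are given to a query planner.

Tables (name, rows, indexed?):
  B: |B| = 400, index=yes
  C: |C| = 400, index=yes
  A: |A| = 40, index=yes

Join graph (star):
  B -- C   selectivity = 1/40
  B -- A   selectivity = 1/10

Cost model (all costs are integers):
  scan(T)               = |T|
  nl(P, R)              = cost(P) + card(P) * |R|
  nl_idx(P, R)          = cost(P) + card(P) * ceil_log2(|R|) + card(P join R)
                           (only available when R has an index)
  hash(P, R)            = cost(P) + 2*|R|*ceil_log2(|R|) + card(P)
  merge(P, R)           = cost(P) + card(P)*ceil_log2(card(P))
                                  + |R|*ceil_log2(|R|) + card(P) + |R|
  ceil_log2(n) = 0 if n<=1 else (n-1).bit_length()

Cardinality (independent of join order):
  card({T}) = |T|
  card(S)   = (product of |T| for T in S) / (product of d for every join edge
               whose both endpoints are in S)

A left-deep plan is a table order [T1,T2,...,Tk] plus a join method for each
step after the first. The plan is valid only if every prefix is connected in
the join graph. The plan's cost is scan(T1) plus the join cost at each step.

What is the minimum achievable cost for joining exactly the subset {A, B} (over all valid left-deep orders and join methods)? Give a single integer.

Selinger DP over subsets of {A,B}:
  {B}: scan cost=400, card=400
  {A}: scan cost=40, card=40
  {AB}: card=1600; try (A,hash)→1280, (B,nl_idx)→2000, (B,merge)→4320, (A,nl_idx)→4400, (A,merge)→4680, (B,hash)→7280 …(+2); best=1280 via (A,hash)

1280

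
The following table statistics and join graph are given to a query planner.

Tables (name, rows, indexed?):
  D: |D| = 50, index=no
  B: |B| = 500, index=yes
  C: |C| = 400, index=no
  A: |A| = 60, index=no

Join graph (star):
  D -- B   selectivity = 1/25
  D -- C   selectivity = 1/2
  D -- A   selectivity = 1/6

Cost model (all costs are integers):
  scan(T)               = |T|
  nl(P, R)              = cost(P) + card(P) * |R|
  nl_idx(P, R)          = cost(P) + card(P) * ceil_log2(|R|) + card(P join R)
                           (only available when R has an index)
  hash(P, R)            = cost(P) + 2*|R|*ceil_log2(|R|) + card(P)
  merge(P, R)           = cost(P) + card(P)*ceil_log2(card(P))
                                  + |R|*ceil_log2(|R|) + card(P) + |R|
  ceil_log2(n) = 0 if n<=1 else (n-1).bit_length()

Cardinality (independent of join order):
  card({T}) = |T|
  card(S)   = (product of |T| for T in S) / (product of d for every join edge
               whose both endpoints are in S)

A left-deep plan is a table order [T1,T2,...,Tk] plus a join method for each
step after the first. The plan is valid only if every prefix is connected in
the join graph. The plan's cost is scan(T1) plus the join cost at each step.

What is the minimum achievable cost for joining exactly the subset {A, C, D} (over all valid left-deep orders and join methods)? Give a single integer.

Selinger DP over subsets of {A,C,D}:
  {D}: scan cost=50, card=50
  {C}: scan cost=400, card=400
  {A}: scan cost=60, card=60
  {CD}: card=10000; try (D,hash)→1400, (C,merge)→4400, (D,merge)→4750, (C,hash)→7300, (C,nl)→20050, (D,nl)→20400; best=1400 via (D,hash)
  {AD}: card=500; try (D,hash)→720, (A,hash)→820, (A,merge)→820, (D,merge)→830, (A,nl)→3050, (D,nl)→3060; best=720 via (D,hash)
  {ACD}: card=100000; try (C,hash)→8420, (C,merge)→9720, (A,hash)→12120, (A,merge)→151820, (C,nl)→200720, (A,nl)→601400; best=8420 via (C,hash)

8420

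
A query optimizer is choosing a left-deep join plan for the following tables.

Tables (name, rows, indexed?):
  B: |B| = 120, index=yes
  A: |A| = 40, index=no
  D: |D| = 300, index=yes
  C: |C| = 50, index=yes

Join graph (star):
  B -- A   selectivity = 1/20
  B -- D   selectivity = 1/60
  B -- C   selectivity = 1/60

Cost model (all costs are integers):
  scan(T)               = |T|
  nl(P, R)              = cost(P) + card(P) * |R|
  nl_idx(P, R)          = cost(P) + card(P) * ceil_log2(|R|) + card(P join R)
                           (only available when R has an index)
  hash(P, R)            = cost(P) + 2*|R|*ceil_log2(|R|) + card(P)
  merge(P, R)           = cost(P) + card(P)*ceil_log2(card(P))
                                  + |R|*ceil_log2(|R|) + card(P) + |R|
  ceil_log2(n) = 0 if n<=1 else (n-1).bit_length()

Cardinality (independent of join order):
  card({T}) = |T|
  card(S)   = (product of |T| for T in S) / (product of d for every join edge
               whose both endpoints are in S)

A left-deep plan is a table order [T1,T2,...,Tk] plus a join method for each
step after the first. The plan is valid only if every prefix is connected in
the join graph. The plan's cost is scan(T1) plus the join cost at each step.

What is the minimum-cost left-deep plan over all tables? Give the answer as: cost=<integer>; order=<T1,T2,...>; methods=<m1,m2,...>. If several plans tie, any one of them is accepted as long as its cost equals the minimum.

Selinger DP (subsets sized 1..n):
  {B}: scan cost=120, card=120
  {A}: scan cost=40, card=40
  {D}: scan cost=300, card=300
  {C}: scan cost=50, card=50
  {AB}: card=240; try (B,nl_idx)→560, (A,hash)→720, (B,merge)→1280, (A,merge)→1360, (B,hash)→1760, (B,nl)→4840 …(+1); best=560 via (B,nl_idx)
  {BD}: card=600; try (D,nl_idx)→1800, (B,hash)→2280, (B,nl_idx)→3000, (D,merge)→4080, (B,merge)→4260, (D,hash)→5640 …(+2); best=1800 via (D,nl_idx)
  {BC}: card=100; try (B,nl_idx)→500, (C,hash)→840, (C,nl_idx)→940, (B,merge)→1360, (C,merge)→1430, (B,hash)→1780 …(+2); best=500 via (B,nl_idx)
  {ABD}: card=1200; try (A,hash)→2880, (D,nl_idx)→3920, (D,merge)→5720, (D,hash)→6200, (A,merge)→8680, (A,nl)→25800 …(+1); best=2880 via (A,hash)
  {ABC}: card=200; try (A,hash)→1080, (C,hash)→1400, (A,merge)→1580, (C,nl_idx)→2200, (C,merge)→3070, (A,nl)→4500 …(+1); best=1080 via (A,hash)
  {BCD}: card=500; try (D,nl_idx)→1900, (C,hash)→3000, (D,merge)→4300, (C,nl_idx)→5900, (D,hash)→6000, (C,merge)→8750 …(+2); best=1900 via (D,nl_idx)
  {ABCD}: card=1000; try (A,hash)→2880, (D,nl_idx)→3880, (C,hash)→4680, (D,merge)→5880, (D,hash)→6680, (A,merge)→7180 …(+5); best=2880 via (A,hash)

cost=2880; order=C,B,D,A; methods=nl_idx,nl_idx,hash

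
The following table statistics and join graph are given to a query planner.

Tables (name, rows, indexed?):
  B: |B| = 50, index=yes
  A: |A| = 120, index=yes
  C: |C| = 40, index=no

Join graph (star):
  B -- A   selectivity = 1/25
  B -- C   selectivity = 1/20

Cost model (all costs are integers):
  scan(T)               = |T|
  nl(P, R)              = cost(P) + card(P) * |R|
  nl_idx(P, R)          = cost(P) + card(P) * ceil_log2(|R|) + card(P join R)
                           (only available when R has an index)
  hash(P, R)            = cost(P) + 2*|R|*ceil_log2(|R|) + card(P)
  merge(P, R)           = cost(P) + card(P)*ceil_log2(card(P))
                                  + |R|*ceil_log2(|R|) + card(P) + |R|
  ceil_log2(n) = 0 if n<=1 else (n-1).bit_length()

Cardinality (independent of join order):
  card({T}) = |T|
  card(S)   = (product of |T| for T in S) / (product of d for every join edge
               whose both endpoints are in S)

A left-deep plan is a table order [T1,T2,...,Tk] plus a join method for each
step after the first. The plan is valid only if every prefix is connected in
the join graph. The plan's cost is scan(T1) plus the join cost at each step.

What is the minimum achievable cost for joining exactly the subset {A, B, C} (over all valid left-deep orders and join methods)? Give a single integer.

1360

Selinger DP over subsets of {A,B,C}:
  {B}: scan cost=50, card=50
  {A}: scan cost=120, card=120
  {C}: scan cost=40, card=40
  {AB}: card=240; try (A,nl_idx)→640, (B,hash)→840, (B,nl_idx)→1080, (A,merge)→1360, (B,merge)→1430, (A,hash)→1780 …(+2); best=640 via (A,nl_idx)
  {BC}: card=100; try (B,nl_idx)→380, (C,hash)→580, (B,merge)→670, (C,merge)→680, (B,hash)→680, (B,nl)→2040 …(+1); best=380 via (B,nl_idx)
  {ABC}: card=480; try (C,hash)→1360, (A,nl_idx)→1560, (A,merge)→2140, (A,hash)→2160, (C,merge)→3080, (C,nl)→10240 …(+1); best=1360 via (C,hash)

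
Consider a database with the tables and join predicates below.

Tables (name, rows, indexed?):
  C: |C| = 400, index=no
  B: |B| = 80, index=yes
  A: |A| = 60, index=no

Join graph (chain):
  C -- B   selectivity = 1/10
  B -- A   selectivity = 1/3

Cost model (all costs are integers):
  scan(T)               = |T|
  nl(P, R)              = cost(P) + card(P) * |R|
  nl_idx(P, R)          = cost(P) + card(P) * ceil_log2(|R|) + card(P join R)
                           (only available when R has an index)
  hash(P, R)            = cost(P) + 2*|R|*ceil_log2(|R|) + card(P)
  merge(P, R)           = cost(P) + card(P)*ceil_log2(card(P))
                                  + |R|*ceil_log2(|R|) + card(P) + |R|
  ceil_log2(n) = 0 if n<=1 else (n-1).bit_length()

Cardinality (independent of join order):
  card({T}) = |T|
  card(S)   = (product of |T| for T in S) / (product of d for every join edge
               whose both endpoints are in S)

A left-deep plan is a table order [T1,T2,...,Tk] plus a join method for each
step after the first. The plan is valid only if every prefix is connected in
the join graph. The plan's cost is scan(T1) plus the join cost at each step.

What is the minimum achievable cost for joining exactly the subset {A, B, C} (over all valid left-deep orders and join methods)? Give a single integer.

Selinger DP over subsets of {A,B,C}:
  {C}: scan cost=400, card=400
  {B}: scan cost=80, card=80
  {A}: scan cost=60, card=60
  {BC}: card=3200; try (B,hash)→1920, (C,merge)→4720, (B,merge)→5040, (B,nl_idx)→6400, (C,hash)→7360, (C,nl)→32080 …(+1); best=1920 via (B,hash)
  {AB}: card=1600; try (A,hash)→880, (B,merge)→1120, (A,merge)→1140, (B,hash)→1240, (B,nl_idx)→2080, (B,nl)→4860 …(+1); best=880 via (A,hash)
  {ABC}: card=64000; try (A,hash)→5840, (C,hash)→9680, (C,merge)→24080, (A,merge)→43940, (A,nl)→193920, (C,nl)→640880; best=5840 via (A,hash)

5840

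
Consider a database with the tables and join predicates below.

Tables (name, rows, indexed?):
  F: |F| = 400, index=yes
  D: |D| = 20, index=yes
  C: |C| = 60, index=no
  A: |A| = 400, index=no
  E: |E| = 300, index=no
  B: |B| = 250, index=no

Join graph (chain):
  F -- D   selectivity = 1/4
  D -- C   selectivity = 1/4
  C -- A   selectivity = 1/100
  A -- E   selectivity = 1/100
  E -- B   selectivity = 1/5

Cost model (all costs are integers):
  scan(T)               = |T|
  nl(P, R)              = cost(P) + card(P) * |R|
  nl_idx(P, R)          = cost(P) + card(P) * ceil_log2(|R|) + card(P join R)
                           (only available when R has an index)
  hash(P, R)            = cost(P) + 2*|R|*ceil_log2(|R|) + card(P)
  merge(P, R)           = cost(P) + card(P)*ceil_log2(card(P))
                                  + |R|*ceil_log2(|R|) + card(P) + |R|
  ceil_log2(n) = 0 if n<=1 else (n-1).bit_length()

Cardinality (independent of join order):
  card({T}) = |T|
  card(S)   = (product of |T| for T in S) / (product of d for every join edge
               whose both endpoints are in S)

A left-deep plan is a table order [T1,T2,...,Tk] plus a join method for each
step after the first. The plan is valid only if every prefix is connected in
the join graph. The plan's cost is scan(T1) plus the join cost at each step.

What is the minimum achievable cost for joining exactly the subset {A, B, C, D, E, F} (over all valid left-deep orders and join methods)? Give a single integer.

Selinger DP over subsets of {A,B,C,D,E,F}:
  {F}: scan cost=400, card=400
  {D}: scan cost=20, card=20
  {C}: scan cost=60, card=60
  {A}: scan cost=400, card=400
  {E}: scan cost=300, card=300
  {B}: scan cost=250, card=250
  {DF}: card=2000; try (D,hash)→1000, (F,nl_idx)→2200, (F,merge)→4140, (D,nl_idx)→4400, (D,merge)→4520, (F,hash)→7240 …(+2); best=1000 via (D,hash)
  {CD}: card=300; try (D,hash)→320, (C,merge)→560, (D,merge)→600, (D,nl_idx)→660, (C,hash)→760, (C,nl)→1220 …(+1); best=320 via (D,hash)
  {AC}: card=240; try (C,hash)→1520, (A,merge)→4480, (C,merge)→4820, (A,hash)→7320, (A,nl)→24060, (C,nl)→24400; best=1520 via (C,hash)
  {AE}: card=1200; try (E,hash)→6200, (A,merge)→7300, (E,merge)→7400, (A,hash)→7800, (A,nl)→120300, (E,nl)→120400; best=6200 via (E,hash)
  {BE}: card=15000; try (B,hash)→4600, (E,merge)→5500, (B,merge)→5550, (E,hash)→5900, (E,nl)→75250, (B,nl)→75300; best=4600 via (B,hash)
  {CDF}: card=30000; try (C,hash)→3720, (F,merge)→7320, (F,hash)→7820, (C,merge)→25420, (F,nl_idx)→33020, (F,nl)→120320 …(+1); best=3720 via (C,hash)
  {ACD}: card=1200; try (D,hash)→1960, (D,merge)→3800, (D,nl_idx)→3920, (D,nl)→6320, (A,merge)→7320, (A,hash)→7820 …(+1); best=1960 via (D,hash)
  {ACE}: card=720; try (E,merge)→6680, (E,hash)→7160, (C,hash)→8120, (C,merge)→21020, (E,nl)→73520, (C,nl)→78200; best=6680 via (E,merge)
  {ABE}: card=60000; try (B,hash)→11400, (B,merge)→22850, (A,hash)→26800, (A,merge)→233600, (B,nl)→306200, (A,nl)→6004600; best=11400 via (B,hash)
  {ACDF}: card=120000; try (F,hash)→10360, (F,merge)→20360, (A,hash)→40920, (F,nl_idx)→132760, (F,nl)→481960, (A,merge)→487720 …(+1); best=10360 via (F,hash)
  {ACDE}: card=3600; try (D,hash)→7600, (E,hash)→8560, (D,nl_idx)→13880, (D,merge)→14720, (E,merge)→19360, (D,nl)→21080 …(+1); best=7600 via (D,hash)
  {ABCE}: card=36000; try (B,hash)→11400, (B,merge)→16850, (C,hash)→72120, (B,nl)→186680, (C,merge)→1031820, (C,nl)→3611400; best=11400 via (B,hash)
  {ACDEF}: card=360000; try (F,hash)→18400, (F,merge)→58400, (E,hash)→135760, (F,nl_idx)→400000, (F,nl)→1447600, (E,merge)→2173360 …(+1); best=18400 via (F,hash)
  {ABCDE}: card=180000; try (B,hash)→15200, (D,hash)→47600, (B,merge)→56650, (D,nl_idx)→371400, (D,merge)→623520, (D,nl)→731400 …(+1); best=15200 via (B,hash)
  {ABCDEF}: card=18000000; try (F,hash)→202400, (B,hash)→382400, (F,merge)→3439200, (B,merge)→7220650, (F,nl_idx)→19635200, (F,nl)→72015200 …(+1); best=202400 via (F,hash)

202400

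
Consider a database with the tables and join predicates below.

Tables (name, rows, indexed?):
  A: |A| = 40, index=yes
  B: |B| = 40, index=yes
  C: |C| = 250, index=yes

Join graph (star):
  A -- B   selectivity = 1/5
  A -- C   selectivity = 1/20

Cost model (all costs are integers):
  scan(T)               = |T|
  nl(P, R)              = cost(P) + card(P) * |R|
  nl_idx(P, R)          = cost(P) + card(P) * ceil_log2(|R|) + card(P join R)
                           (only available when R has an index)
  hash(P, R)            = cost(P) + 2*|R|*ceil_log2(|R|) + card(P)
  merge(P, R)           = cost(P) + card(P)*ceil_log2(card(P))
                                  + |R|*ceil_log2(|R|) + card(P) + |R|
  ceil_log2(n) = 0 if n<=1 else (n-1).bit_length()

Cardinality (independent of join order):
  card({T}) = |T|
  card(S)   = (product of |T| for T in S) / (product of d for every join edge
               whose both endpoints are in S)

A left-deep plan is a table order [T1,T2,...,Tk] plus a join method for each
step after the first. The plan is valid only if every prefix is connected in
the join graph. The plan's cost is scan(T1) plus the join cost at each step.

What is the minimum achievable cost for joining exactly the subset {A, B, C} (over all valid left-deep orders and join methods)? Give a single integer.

1840

Selinger DP over subsets of {A,B,C}:
  {A}: scan cost=40, card=40
  {B}: scan cost=40, card=40
  {C}: scan cost=250, card=250
  {AB}: card=320; try (B,hash)→560, (A,hash)→560, (B,merge)→600, (B,nl_idx)→600, (A,merge)→600, (A,nl_idx)→600 …(+2); best=560 via (B,hash)
  {AC}: card=500; try (C,nl_idx)→860, (A,hash)→980, (A,nl_idx)→2250, (C,merge)→2570, (A,merge)→2780, (C,hash)→4080 …(+2); best=860 via (C,nl_idx)
  {ABC}: card=4000; try (B,hash)→1840, (C,hash)→4880, (C,merge)→6010, (B,merge)→6140, (C,nl_idx)→7120, (B,nl_idx)→7860 …(+2); best=1840 via (B,hash)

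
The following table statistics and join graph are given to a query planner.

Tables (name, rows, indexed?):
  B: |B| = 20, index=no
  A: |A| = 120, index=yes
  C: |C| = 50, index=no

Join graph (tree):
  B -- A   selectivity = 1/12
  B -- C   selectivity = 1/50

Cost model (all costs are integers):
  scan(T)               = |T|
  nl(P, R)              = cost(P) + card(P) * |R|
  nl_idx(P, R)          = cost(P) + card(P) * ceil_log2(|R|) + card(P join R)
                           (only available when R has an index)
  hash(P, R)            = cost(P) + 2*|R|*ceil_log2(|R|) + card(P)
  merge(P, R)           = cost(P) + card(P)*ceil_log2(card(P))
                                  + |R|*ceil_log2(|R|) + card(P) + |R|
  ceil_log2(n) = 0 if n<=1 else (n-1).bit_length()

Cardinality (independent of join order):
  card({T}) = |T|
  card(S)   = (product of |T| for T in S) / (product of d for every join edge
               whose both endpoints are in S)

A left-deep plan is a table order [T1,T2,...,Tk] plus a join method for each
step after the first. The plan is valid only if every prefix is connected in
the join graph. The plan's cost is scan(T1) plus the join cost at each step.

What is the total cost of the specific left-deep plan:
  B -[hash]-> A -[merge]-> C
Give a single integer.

3870

step 1: scan B: cost=20, card=20
step 2: join A via hash
    card(P join A) = 20*120/(12) = 200
    cost = 20 + 2*120*7 + 20 = 1720
step 3: join C via merge
    card(P join C) = 200*50/(50) = 200
    cost = 1720 + 200*8 + 50*6 + 200 + 50 = 3870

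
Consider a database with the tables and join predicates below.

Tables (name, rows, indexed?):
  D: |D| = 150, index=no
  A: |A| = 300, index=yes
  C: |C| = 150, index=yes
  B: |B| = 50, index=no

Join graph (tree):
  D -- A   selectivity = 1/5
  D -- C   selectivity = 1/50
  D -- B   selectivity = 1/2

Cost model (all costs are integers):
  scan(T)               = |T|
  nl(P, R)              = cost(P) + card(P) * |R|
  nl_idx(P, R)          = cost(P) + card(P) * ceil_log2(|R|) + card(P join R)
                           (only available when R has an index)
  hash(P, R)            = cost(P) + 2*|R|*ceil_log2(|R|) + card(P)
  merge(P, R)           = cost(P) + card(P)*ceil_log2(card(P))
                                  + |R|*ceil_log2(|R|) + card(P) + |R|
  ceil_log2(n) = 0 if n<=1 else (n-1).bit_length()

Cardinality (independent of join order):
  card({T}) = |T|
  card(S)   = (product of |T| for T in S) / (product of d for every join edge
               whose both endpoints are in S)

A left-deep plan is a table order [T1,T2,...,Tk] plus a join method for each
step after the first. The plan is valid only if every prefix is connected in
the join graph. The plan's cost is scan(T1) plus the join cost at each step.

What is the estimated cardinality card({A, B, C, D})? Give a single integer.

675000

Tables in S: A(300), B(50), C(150), D(150)
Edges inside S: D-A(d=5), D-C(d=50), D-B(d=2)
numerator = 300 * 50 * 150 * 150 = 337500000
denominator = 5 * 50 * 2 = 500
card(S) = 337500000 / 500 = 675000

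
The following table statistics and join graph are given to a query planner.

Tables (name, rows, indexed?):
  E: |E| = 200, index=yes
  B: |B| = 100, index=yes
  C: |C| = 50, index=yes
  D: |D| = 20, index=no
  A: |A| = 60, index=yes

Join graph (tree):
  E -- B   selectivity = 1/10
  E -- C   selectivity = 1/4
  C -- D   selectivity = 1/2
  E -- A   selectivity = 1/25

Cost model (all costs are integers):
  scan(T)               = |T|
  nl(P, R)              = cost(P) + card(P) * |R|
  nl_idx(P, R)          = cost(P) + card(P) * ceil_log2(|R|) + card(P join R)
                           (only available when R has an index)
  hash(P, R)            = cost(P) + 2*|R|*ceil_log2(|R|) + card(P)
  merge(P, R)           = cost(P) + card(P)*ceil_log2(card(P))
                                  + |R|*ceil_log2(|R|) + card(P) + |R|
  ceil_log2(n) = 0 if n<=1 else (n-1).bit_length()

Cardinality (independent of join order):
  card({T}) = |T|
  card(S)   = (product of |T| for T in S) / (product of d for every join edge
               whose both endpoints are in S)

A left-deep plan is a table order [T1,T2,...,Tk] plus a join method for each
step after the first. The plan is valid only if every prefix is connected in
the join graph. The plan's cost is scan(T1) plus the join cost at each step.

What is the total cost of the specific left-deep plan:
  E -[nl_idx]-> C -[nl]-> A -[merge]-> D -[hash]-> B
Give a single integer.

299420

step 1: scan E: cost=200, card=200
step 2: join C via nl_idx
    card(P join C) = 200*50/(4) = 2500
    cost = 200 + 200*6 + 2500 = 3900
step 3: join A via nl
    card(P join A) = 2500*60/(25) = 6000
    cost = 3900 + 2500*60 = 153900
step 4: join D via merge
    card(P join D) = 6000*20/(2) = 60000
    cost = 153900 + 6000*13 + 20*5 + 6000 + 20 = 238020
step 5: join B via hash
    card(P join B) = 60000*100/(10) = 600000
    cost = 238020 + 2*100*7 + 60000 = 299420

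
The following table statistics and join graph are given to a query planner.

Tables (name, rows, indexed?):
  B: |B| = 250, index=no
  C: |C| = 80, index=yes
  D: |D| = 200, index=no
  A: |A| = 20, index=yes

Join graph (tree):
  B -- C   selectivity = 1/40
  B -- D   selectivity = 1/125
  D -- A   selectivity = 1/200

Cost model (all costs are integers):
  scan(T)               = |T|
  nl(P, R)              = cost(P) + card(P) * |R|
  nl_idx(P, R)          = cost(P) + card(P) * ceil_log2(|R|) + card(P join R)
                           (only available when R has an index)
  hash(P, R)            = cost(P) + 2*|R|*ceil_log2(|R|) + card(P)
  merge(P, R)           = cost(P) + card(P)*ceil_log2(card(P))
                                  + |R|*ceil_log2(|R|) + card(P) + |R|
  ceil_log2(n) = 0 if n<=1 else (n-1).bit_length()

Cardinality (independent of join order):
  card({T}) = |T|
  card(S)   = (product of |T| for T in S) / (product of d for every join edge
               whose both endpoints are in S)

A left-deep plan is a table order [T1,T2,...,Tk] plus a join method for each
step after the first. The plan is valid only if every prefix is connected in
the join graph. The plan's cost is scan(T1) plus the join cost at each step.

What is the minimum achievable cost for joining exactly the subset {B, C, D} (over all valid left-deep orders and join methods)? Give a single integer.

5220

Selinger DP over subsets of {B,C,D}:
  {B}: scan cost=250, card=250
  {C}: scan cost=80, card=80
  {D}: scan cost=200, card=200
  {BC}: card=500; try (C,hash)→1620, (C,nl_idx)→2500, (B,merge)→2970, (C,merge)→3140, (B,hash)→4160, (B,nl)→20080 …(+1); best=1620 via (C,hash)
  {BD}: card=400; try (D,hash)→3700, (B,merge)→4250, (D,merge)→4300, (B,hash)→4400, (B,nl)→50200, (D,nl)→50250; best=3700 via (D,hash)
  {BCD}: card=800; try (C,hash)→5220, (D,hash)→5320, (C,nl_idx)→7300, (C,merge)→8340, (D,merge)→8420, (C,nl)→35700 …(+1); best=5220 via (C,hash)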